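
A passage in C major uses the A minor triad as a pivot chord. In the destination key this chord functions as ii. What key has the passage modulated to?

G major

The numeral ii denotes a minor triad on scale degree 2. With A on degree 2, the tonic of the new key is G.
Degree 2 carries a minor triad in major keys, so the destination is G major.
Check: the diatonic triads of G major are G (I), Am (ii), Bm (iii), C (IV), D (V), Em (vi), F#dim (vii°) — A minor is indeed ii.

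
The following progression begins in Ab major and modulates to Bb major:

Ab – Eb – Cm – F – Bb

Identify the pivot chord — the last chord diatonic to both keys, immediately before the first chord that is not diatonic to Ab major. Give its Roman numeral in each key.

Chords diatonic to Ab major: Ab, Bbm, Cm, Db, Eb, Fm, Gdim.
Reading the progression, the first chord not in that set is F, so the modulation leaves Ab major there.
The chord immediately before F is Cm, which is diatonic to both keys: iii in Ab major and ii in Bb major.

Cm — iii in Ab major, ii in Bb major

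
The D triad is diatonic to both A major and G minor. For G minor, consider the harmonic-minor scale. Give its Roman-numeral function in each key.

The scale of A major is A B C# D E F# G#; D is degree 4, and the triad built there (D-F#-A) is major, so it is IV.
The scale of G minor (harmonic minor) is G A Bb C D Eb F#; D is degree 5, and the triad built there (D-F#-A) is major, so it is V.

IV in A major; V in G minor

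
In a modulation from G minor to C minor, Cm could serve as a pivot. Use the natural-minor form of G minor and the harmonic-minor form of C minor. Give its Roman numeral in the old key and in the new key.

iv in G minor; i in C minor

The scale of G minor (natural minor) is G A Bb C D Eb F; C is degree 4, and the triad built there (C-Eb-G) is minor, so it is iv.
The scale of C minor (harmonic minor) is C D Eb F G Ab B; C is degree 1, and the triad built there (C-Eb-G) is minor, so it is i.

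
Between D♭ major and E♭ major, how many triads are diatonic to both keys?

Diatonic triads of D♭ major: D♭ major (I), E♭ minor (ii), F minor (iii), G♭ major (IV), A♭ major (V), B♭ minor (vi), C diminished (vii°).
Diatonic triads of E♭ major: E♭ major (I), F minor (ii), G minor (iii), A♭ major (IV), B♭ major (V), C minor (vi), D diminished (vii°).
Matching root and quality in both lists: F minor, A♭ major.
That gives 2 common triads.

2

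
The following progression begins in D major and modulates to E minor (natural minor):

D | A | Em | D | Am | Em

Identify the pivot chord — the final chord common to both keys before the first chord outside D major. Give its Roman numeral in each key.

Chords diatonic to D major: D, Em, F#m, G, A, Bm, C#dim.
Reading the progression, the first chord not in that set is Am, so the modulation leaves D major there.
The chord immediately before Am is D, which is diatonic to both keys: I in D major and VII in E minor.

D — I in D major, VII in E minor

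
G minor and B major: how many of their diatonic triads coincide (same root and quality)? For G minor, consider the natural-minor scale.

0

Diatonic triads of G minor (natural minor): Gm (i), Adim (ii°), Bb (III), Cm (iv), Dm (v), Eb (VI), F (VII).
Diatonic triads of B major: B (I), C#m (ii), D#m (iii), E (IV), F# (V), G#m (vi), A#dim (vii°).
No triad has the same root and quality in both keys.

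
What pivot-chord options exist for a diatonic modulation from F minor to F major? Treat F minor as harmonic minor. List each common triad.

Triads in F minor (harmonic minor): Fm (i), Gdim (ii°), Abaug (III+), Bbm (iv), C (V), Db (VI), Edim (vii°).
Triads in F major: F (I), Gm (ii), Am (iii), Bb (IV), C (V), Dm (vi), Edim (vii°).
Shared triads with their functions: C (V in F minor, V in F major); Edim (vii° in F minor, vii° in F major).

C, Edim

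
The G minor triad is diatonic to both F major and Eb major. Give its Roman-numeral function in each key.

ii in F major; iii in Eb major

The scale of F major is F G A Bb C D E; G is degree 2, and the triad built there (G-Bb-D) is minor, so it is ii.
The scale of Eb major is Eb F G Ab Bb C D; G is degree 3, and the triad built there (G-Bb-D) is minor, so it is iii.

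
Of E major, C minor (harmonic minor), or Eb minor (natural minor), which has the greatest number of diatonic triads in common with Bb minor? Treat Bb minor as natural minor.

Eb minor

Triads of Bb minor (natural minor): Bb minor (i), C diminished (ii°), Db major (III), Eb minor (iv), F minor (v), Gb major (VI), Ab major (VII).
E major shares 0: none.
C minor (harmonic minor) shares 2: Fm, Ab.
Eb minor (natural minor) shares 4: Bbm, Db, Ebm, Gb.
The most common triads (4) are shared with Eb minor.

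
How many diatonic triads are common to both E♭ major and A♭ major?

Diatonic triads of E♭ major: E♭ (I), Fm (ii), Gm (iii), A♭ (IV), B♭ (V), Cm (vi), Ddim (vii°).
Diatonic triads of A♭ major: A♭ (I), B♭m (ii), Cm (iii), D♭ (IV), E♭ (V), Fm (vi), Gdim (vii°).
Matching root and quality in both lists: E♭, Fm, A♭, Cm.
That gives 4 common triads.

4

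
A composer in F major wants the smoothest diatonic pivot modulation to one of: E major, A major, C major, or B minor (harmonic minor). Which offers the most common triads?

C major

Triads of F major: F (I), Gm (ii), Am (iii), Bb (IV), C (V), Dm (vi), Edim (vii°).
E major shares 0: none.
A major shares 0: none.
C major shares 4: F, Am, C, Dm.
B minor (harmonic minor) shares 0: none.
The most common triads (4) are shared with C major.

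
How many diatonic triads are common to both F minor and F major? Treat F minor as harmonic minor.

Diatonic triads of F minor (harmonic minor): F minor (i), G diminished (ii°), A♭ augmented (III+), B♭ minor (iv), C major (V), D♭ major (VI), E diminished (vii°).
Diatonic triads of F major: F major (I), G minor (ii), A minor (iii), B♭ major (IV), C major (V), D minor (vi), E diminished (vii°).
Matching root and quality in both lists: C major, E diminished.
That gives 2 common triads.

2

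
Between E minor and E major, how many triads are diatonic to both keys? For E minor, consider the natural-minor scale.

Diatonic triads of E minor (natural minor): Em (i), F♯dim (ii°), G (III), Am (iv), Bm (v), C (VI), D (VII).
Diatonic triads of E major: E (I), F♯m (ii), G♯m (iii), A (IV), B (V), C♯m (vi), D♯dim (vii°).
No triad has the same root and quality in both keys.

0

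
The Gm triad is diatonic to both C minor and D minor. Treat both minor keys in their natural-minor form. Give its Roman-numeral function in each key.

The scale of C minor (natural minor) is C D Eb F G Ab Bb; G is degree 5, and the triad built there (G-Bb-D) is minor, so it is v.
The scale of D minor (natural minor) is D E F G A Bb C; G is degree 4, and the triad built there (G-Bb-D) is minor, so it is iv.

v in C minor; iv in D minor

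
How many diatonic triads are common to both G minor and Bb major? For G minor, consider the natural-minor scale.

7

Diatonic triads of G minor (natural minor): G minor (i), A diminished (ii°), Bb major (III), C minor (iv), D minor (v), Eb major (VI), F major (VII).
Diatonic triads of Bb major: Bb major (I), C minor (ii), D minor (iii), Eb major (IV), F major (V), G minor (vi), A diminished (vii°).
Matching root and quality in both lists: G minor, A diminished, Bb major, C minor, D minor, Eb major, F major.
That gives 7 common triads.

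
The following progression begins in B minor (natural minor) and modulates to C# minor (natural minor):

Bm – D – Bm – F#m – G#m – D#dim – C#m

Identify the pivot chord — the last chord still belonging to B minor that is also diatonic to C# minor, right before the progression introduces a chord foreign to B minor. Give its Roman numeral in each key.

Chords diatonic to B minor: Bm, C#dim, D, Em, F#m, G, A.
Reading the progression, the first chord not in that set is G#m, so the modulation leaves B minor there.
The chord immediately before G#m is F#m, which is diatonic to both keys: v in B minor and iv in C# minor.

F#m — v in B minor, iv in C# minor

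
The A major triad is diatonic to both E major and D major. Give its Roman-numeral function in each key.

The scale of E major is E F# G# A B C# D#; A is degree 4, and the triad built there (A-C#-E) is major, so it is IV.
The scale of D major is D E F# G A B C#; A is degree 5, and the triad built there (A-C#-E) is major, so it is V.

IV in E major; V in D major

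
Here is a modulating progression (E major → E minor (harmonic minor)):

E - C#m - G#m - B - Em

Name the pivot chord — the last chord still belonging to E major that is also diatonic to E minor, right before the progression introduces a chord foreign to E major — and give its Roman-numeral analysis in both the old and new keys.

Chords diatonic to E major: E, F#m, G#m, A, B, C#m, D#dim.
Reading the progression, the first chord not in that set is Em, so the modulation leaves E major there.
The chord immediately before Em is B, which is diatonic to both keys: V in E major and V in E minor.

B — V in E major, V in E minor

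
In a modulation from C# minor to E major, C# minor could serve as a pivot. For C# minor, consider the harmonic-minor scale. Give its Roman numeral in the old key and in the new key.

i in C# minor; vi in E major

The scale of C# minor (harmonic minor) is C# D# E F# G# A B#; C# is degree 1, and the triad built there (C#-E-G#) is minor, so it is i.
The scale of E major is E F# G# A B C# D#; C# is degree 6, and the triad built there (C#-E-G#) is minor, so it is vi.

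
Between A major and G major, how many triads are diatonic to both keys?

Diatonic triads of A major: A major (I), B minor (ii), C# minor (iii), D major (IV), E major (V), F# minor (vi), G# diminished (vii°).
Diatonic triads of G major: G major (I), A minor (ii), B minor (iii), C major (IV), D major (V), E minor (vi), F# diminished (vii°).
Matching root and quality in both lists: B minor, D major.
That gives 2 common triads.

2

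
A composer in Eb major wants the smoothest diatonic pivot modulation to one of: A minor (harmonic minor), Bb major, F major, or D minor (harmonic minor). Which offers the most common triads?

Triads of Eb major: Eb major (I), F minor (ii), G minor (iii), Ab major (IV), Bb major (V), C minor (vi), D diminished (vii°).
A minor (harmonic minor) shares 0: none.
Bb major shares 4: Eb, Gm, Bb, Cm.
F major shares 2: Gm, Bb.
D minor (harmonic minor) shares 2: Gm, Bb.
The most common triads (4) are shared with Bb major.

Bb major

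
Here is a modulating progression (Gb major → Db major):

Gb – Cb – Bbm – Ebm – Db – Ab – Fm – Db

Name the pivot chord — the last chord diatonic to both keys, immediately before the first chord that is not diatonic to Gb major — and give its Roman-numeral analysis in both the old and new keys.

Chords diatonic to Gb major: Gb, Abm, Bbm, Cb, Db, Ebm, Fdim.
Reading the progression, the first chord not in that set is Ab, so the modulation leaves Gb major there.
The chord immediately before Ab is Db, which is diatonic to both keys: V in Gb major and I in Db major.

Db — V in Gb major, I in Db major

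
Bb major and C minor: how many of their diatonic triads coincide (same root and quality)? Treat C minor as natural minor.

4

Diatonic triads of Bb major: Bb (I), Cm (ii), Dm (iii), Eb (IV), F (V), Gm (vi), Adim (vii°).
Diatonic triads of C minor (natural minor): Cm (i), Ddim (ii°), Eb (III), Fm (iv), Gm (v), Ab (VI), Bb (VII).
Matching root and quality in both lists: Bb, Cm, Eb, Gm.
That gives 4 common triads.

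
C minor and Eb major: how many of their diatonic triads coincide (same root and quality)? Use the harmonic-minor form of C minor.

Diatonic triads of C minor (harmonic minor): Cm (i), Ddim (ii°), Ebaug (III+), Fm (iv), G (V), Ab (VI), Bdim (vii°).
Diatonic triads of Eb major: Eb (I), Fm (ii), Gm (iii), Ab (IV), Bb (V), Cm (vi), Ddim (vii°).
Matching root and quality in both lists: Cm, Ddim, Fm, Ab.
That gives 4 common triads.

4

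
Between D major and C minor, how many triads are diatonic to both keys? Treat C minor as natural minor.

Diatonic triads of D major: D (I), Em (ii), F#m (iii), G (IV), A (V), Bm (vi), C#dim (vii°).
Diatonic triads of C minor (natural minor): Cm (i), Ddim (ii°), Eb (III), Fm (iv), Gm (v), Ab (VI), Bb (VII).
No triad has the same root and quality in both keys.

0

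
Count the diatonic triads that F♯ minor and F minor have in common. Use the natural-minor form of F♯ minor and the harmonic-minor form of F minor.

Diatonic triads of F♯ minor (natural minor): F♯m (i), G♯dim (ii°), A (III), Bm (iv), C♯m (v), D (VI), E (VII).
Diatonic triads of F minor (harmonic minor): Fm (i), Gdim (ii°), A♭aug (III+), B♭m (iv), C (V), D♭ (VI), Edim (vii°).
No triad has the same root and quality in both keys.

0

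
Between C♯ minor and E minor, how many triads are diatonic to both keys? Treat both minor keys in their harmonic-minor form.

Diatonic triads of C♯ minor (harmonic minor): C♯ minor (i), D♯ diminished (ii°), E augmented (III+), F♯ minor (iv), G♯ major (V), A major (VI), B♯ diminished (vii°).
Diatonic triads of E minor (harmonic minor): E minor (i), F♯ diminished (ii°), G augmented (III+), A minor (iv), B major (V), C major (VI), D♯ diminished (vii°).
Matching root and quality in both lists: D♯ diminished.
That gives 1 common triad.

1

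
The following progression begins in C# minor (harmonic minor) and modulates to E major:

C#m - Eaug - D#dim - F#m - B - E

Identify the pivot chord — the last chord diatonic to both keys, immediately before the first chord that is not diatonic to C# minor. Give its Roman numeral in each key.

F#m — iv in C# minor, ii in E major

Chords diatonic to C# minor: C#m, D#dim, Eaug, F#m, G#, A, B#dim.
Reading the progression, the first chord not in that set is B, so the modulation leaves C# minor there.
The chord immediately before B is F#m, which is diatonic to both keys: iv in C# minor and ii in E major.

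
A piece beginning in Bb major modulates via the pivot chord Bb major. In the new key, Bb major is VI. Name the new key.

D minor

The numeral VI denotes a major triad on scale degree 6. With Bb on degree 6, the tonic of the new key is D.
Degree 6 carries a major triad in minor keys, so the destination is D minor.
Check: the diatonic triads of D minor (natural minor) are Dm (i), Edim (ii°), F (III), Gm (iv), Am (v), Bb (VI), C (VII) — Bb major is indeed VI.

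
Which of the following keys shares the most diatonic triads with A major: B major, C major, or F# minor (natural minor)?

Triads of A major: A major (I), B minor (ii), C# minor (iii), D major (IV), E major (V), F# minor (vi), G# diminished (vii°).
B major shares 2: C#m, E.
C major shares 0: none.
F# minor (natural minor) shares 7: A, Bm, C#m, D, E, F#m, G#dim.
The most common triads (7) are shared with F# minor.

F# minor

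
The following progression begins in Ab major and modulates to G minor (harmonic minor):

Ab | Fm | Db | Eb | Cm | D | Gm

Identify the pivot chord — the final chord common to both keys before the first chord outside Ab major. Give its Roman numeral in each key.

Cm — iii in Ab major, iv in G minor

Chords diatonic to Ab major: Ab, Bbm, Cm, Db, Eb, Fm, Gdim.
Reading the progression, the first chord not in that set is D, so the modulation leaves Ab major there.
The chord immediately before D is Cm, which is diatonic to both keys: iii in Ab major and iv in G minor.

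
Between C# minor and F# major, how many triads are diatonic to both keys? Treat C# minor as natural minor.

Diatonic triads of C# minor (natural minor): C#m (i), D#dim (ii°), E (III), F#m (iv), G#m (v), A (VI), B (VII).
Diatonic triads of F# major: F# (I), G#m (ii), A#m (iii), B (IV), C# (V), D#m (vi), E#dim (vii°).
Matching root and quality in both lists: G#m, B.
That gives 2 common triads.

2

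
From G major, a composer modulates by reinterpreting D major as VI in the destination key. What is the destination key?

The numeral VI denotes a major triad on scale degree 6. With D on degree 6, the tonic of the new key is F♯.
Degree 6 carries a major triad in minor keys, so the destination is F♯ minor.
Check: the diatonic triads of F♯ minor (natural minor) are F♯m (i), G♯dim (ii°), A (III), Bm (iv), C♯m (v), D (VI), E (VII) — D major is indeed VI.

F♯ minor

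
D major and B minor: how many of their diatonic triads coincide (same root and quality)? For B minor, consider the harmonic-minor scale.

Diatonic triads of D major: D (I), Em (ii), F#m (iii), G (IV), A (V), Bm (vi), C#dim (vii°).
Diatonic triads of B minor (harmonic minor): Bm (i), C#dim (ii°), Daug (III+), Em (iv), F# (V), G (VI), A#dim (vii°).
Matching root and quality in both lists: Em, G, Bm, C#dim.
That gives 4 common triads.

4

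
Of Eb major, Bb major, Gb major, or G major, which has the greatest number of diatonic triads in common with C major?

Triads of C major: C (I), Dm (ii), Em (iii), F (IV), G (V), Am (vi), Bdim (vii°).
Eb major shares 0: none.
Bb major shares 2: Dm, F.
Gb major shares 0: none.
G major shares 4: C, Em, G, Am.
The most common triads (4) are shared with G major.

G major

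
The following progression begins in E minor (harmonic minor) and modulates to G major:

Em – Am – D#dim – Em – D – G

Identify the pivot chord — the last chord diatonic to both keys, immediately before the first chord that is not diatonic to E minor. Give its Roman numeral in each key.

Em — i in E minor, vi in G major

Chords diatonic to E minor: Em, F#dim, Gaug, Am, B, C, D#dim.
Reading the progression, the first chord not in that set is D, so the modulation leaves E minor there.
The chord immediately before D is Em, which is diatonic to both keys: i in E minor and vi in G major.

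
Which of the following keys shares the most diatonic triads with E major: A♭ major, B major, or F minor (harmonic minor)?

B major

Triads of E major: E major (I), F♯ minor (ii), G♯ minor (iii), A major (IV), B major (V), C♯ minor (vi), D♯ diminished (vii°).
A♭ major shares 0: none.
B major shares 4: E, G♯m, B, C♯m.
F minor (harmonic minor) shares 0: none.
The most common triads (4) are shared with B major.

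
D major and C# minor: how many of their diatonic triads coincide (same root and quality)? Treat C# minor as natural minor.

Diatonic triads of D major: D (I), Em (ii), F#m (iii), G (IV), A (V), Bm (vi), C#dim (vii°).
Diatonic triads of C# minor (natural minor): C#m (i), D#dim (ii°), E (III), F#m (iv), G#m (v), A (VI), B (VII).
Matching root and quality in both lists: F#m, A.
That gives 2 common triads.

2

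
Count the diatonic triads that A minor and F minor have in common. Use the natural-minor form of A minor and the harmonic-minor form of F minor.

1

Diatonic triads of A minor (natural minor): Am (i), Bdim (ii°), C (III), Dm (iv), Em (v), F (VI), G (VII).
Diatonic triads of F minor (harmonic minor): Fm (i), Gdim (ii°), Abaug (III+), Bbm (iv), C (V), Db (VI), Edim (vii°).
Matching root and quality in both lists: C.
That gives 1 common triad.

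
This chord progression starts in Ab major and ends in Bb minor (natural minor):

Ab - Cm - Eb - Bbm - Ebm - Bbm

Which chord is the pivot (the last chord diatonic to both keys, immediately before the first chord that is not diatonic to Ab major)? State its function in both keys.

Chords diatonic to Ab major: Ab, Bbm, Cm, Db, Eb, Fm, Gdim.
Reading the progression, the first chord not in that set is Ebm, so the modulation leaves Ab major there.
The chord immediately before Ebm is Bbm, which is diatonic to both keys: ii in Ab major and i in Bb minor.

Bbm — ii in Ab major, i in Bb minor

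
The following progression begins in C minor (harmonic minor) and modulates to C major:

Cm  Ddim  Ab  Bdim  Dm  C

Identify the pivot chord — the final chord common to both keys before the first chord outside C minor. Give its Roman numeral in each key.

Chords diatonic to C minor: Cm, Ddim, Ebaug, Fm, G, Ab, Bdim.
Reading the progression, the first chord not in that set is Dm, so the modulation leaves C minor there.
The chord immediately before Dm is Bdim, which is diatonic to both keys: vii° in C minor and vii° in C major.

Bdim — vii° in C minor, vii° in C major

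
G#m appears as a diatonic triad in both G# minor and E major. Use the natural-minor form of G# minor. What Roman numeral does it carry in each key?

The scale of G# minor (natural minor) is G# A# B C# D# E F#; G# is degree 1, and the triad built there (G#-B-D#) is minor, so it is i.
The scale of E major is E F# G# A B C# D#; G# is degree 3, and the triad built there (G#-B-D#) is minor, so it is iii.

i in G# minor; iii in E major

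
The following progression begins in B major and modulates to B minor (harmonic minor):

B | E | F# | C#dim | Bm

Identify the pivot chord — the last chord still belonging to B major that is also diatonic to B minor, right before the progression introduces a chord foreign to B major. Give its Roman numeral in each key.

Chords diatonic to B major: B, C#m, D#m, E, F#, G#m, A#dim.
Reading the progression, the first chord not in that set is C#dim, so the modulation leaves B major there.
The chord immediately before C#dim is F#, which is diatonic to both keys: V in B major and V in B minor.

F# — V in B major, V in B minor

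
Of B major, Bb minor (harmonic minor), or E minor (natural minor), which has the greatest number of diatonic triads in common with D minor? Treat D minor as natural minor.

E minor

Triads of D minor (natural minor): D minor (i), E diminished (ii°), F major (III), G minor (iv), A minor (v), Bb major (VI), C major (VII).
B major shares 0: none.
Bb minor (harmonic minor) shares 1: F.
E minor (natural minor) shares 2: Am, C.
The most common triads (2) are shared with E minor.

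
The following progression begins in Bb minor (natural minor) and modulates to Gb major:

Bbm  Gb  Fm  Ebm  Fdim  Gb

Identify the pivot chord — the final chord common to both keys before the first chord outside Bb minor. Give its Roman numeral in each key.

Ebm — iv in Bb minor, vi in Gb major

Chords diatonic to Bb minor: Bbm, Cdim, Db, Ebm, Fm, Gb, Ab.
Reading the progression, the first chord not in that set is Fdim, so the modulation leaves Bb minor there.
The chord immediately before Fdim is Ebm, which is diatonic to both keys: iv in Bb minor and vi in Gb major.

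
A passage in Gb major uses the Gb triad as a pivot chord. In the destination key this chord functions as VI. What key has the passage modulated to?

The numeral VI denotes a major triad on scale degree 6. With Gb on degree 6, the tonic of the new key is Bb.
Degree 6 carries a major triad in minor keys, so the destination is Bb minor.
Check: the diatonic triads of Bb minor (natural minor) are Bbm (i), Cdim (ii°), Db (III), Ebm (iv), Fm (v), Gb (VI), Ab (VII) — Gb is indeed VI.

Bb minor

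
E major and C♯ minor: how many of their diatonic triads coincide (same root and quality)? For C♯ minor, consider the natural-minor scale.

Diatonic triads of E major: E (I), F♯m (ii), G♯m (iii), A (IV), B (V), C♯m (vi), D♯dim (vii°).
Diatonic triads of C♯ minor (natural minor): C♯m (i), D♯dim (ii°), E (III), F♯m (iv), G♯m (v), A (VI), B (VII).
Matching root and quality in both lists: E, F♯m, G♯m, A, B, C♯m, D♯dim.
That gives 7 common triads.

7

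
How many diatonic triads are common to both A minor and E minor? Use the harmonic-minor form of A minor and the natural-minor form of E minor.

Diatonic triads of A minor (harmonic minor): Am (i), Bdim (ii°), Caug (III+), Dm (iv), E (V), F (VI), G#dim (vii°).
Diatonic triads of E minor (natural minor): Em (i), F#dim (ii°), G (III), Am (iv), Bm (v), C (VI), D (VII).
Matching root and quality in both lists: Am.
That gives 1 common triad.

1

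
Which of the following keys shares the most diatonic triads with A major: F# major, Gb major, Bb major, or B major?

B major

Triads of A major: A major (I), B minor (ii), C# minor (iii), D major (IV), E major (V), F# minor (vi), G# diminished (vii°).
F# major shares 0: none.
Gb major shares 0: none.
Bb major shares 0: none.
B major shares 2: C#m, E.
The most common triads (2) are shared with B major.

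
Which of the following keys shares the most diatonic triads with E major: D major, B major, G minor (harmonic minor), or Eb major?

B major

Triads of E major: E (I), F#m (ii), G#m (iii), A (IV), B (V), C#m (vi), D#dim (vii°).
D major shares 2: F#m, A.
B major shares 4: E, G#m, B, C#m.
G minor (harmonic minor) shares 0: none.
Eb major shares 0: none.
The most common triads (4) are shared with B major.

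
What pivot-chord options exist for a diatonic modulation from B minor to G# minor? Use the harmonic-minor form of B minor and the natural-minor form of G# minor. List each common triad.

Triads in B minor (harmonic minor): Bm (i), C#dim (ii°), Daug (III+), Em (iv), F# (V), G (VI), A#dim (vii°).
Triads in G# minor (natural minor): G#m (i), A#dim (ii°), B (III), C#m (iv), D#m (v), E (VI), F# (VII).
Shared triads with their functions: F# (V in B minor, VII in G# minor); A#dim (vii° in B minor, ii° in G# minor).

F#, A#dim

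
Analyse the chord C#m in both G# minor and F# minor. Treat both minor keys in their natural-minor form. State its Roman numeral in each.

iv in G# minor; v in F# minor

The scale of G# minor (natural minor) is G# A# B C# D# E F#; C# is degree 4, and the triad built there (C#-E-G#) is minor, so it is iv.
The scale of F# minor (natural minor) is F# G# A B C# D E; C# is degree 5, and the triad built there (C#-E-G#) is minor, so it is v.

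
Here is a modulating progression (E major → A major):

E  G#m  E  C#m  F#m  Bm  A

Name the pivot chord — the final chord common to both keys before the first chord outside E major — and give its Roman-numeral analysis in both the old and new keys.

Chords diatonic to E major: E, F#m, G#m, A, B, C#m, D#dim.
Reading the progression, the first chord not in that set is Bm, so the modulation leaves E major there.
The chord immediately before Bm is F#m, which is diatonic to both keys: ii in E major and vi in A major.

F#m — ii in E major, vi in A major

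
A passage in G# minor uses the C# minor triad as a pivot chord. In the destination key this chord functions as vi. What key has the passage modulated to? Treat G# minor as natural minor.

The numeral vi denotes a minor triad on scale degree 6. With C# on degree 6, the tonic of the new key is E.
Degree 6 carries a minor triad in major keys, so the destination is E major.
Check: the diatonic triads of E major are E (I), F#m (ii), G#m (iii), A (IV), B (V), C#m (vi), D#dim (vii°) — C# minor is indeed vi.

E major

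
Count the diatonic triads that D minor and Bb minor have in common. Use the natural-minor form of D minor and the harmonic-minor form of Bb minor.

1

Diatonic triads of D minor (natural minor): Dm (i), Edim (ii°), F (III), Gm (iv), Am (v), Bb (VI), C (VII).
Diatonic triads of Bb minor (harmonic minor): Bbm (i), Cdim (ii°), Dbaug (III+), Ebm (iv), F (V), Gb (VI), Adim (vii°).
Matching root and quality in both lists: F.
That gives 1 common triad.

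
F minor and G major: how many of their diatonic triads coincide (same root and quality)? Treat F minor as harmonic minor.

Diatonic triads of F minor (harmonic minor): Fm (i), Gdim (ii°), Abaug (III+), Bbm (iv), C (V), Db (VI), Edim (vii°).
Diatonic triads of G major: G (I), Am (ii), Bm (iii), C (IV), D (V), Em (vi), F#dim (vii°).
Matching root and quality in both lists: C.
That gives 1 common triad.

1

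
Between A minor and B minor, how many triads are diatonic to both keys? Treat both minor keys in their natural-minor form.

Diatonic triads of A minor (natural minor): A minor (i), B diminished (ii°), C major (III), D minor (iv), E minor (v), F major (VI), G major (VII).
Diatonic triads of B minor (natural minor): B minor (i), C# diminished (ii°), D major (III), E minor (iv), F# minor (v), G major (VI), A major (VII).
Matching root and quality in both lists: E minor, G major.
That gives 2 common triads.

2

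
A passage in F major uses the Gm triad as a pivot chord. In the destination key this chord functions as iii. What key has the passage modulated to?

The numeral iii denotes a minor triad on scale degree 3. With G on degree 3, the tonic of the new key is Eb.
Degree 3 carries a minor triad in major keys, so the destination is Eb major.
Check: the diatonic triads of Eb major are Eb (I), Fm (ii), Gm (iii), Ab (IV), Bb (V), Cm (vi), Ddim (vii°) — Gm is indeed iii.

Eb major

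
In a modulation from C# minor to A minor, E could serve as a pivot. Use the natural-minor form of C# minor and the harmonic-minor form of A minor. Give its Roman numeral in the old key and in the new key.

The scale of C# minor (natural minor) is C# D# E F# G# A B; E is degree 3, and the triad built there (E-G#-B) is major, so it is III.
The scale of A minor (harmonic minor) is A B C D E F G#; E is degree 5, and the triad built there (E-G#-B) is major, so it is V.

III in C# minor; V in A minor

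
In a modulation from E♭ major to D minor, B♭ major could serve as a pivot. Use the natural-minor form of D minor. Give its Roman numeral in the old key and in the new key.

V in E♭ major; VI in D minor

The scale of E♭ major is E♭ F G A♭ B♭ C D; B♭ is degree 5, and the triad built there (B♭-D-F) is major, so it is V.
The scale of D minor (natural minor) is D E F G A B♭ C; B♭ is degree 6, and the triad built there (B♭-D-F) is major, so it is VI.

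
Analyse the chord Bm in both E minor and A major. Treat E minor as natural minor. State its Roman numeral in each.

v in E minor; ii in A major

The scale of E minor (natural minor) is E F# G A B C D; B is degree 5, and the triad built there (B-D-F#) is minor, so it is v.
The scale of A major is A B C# D E F# G#; B is degree 2, and the triad built there (B-D-F#) is minor, so it is ii.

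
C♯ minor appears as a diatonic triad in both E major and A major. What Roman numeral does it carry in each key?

The scale of E major is E F♯ G♯ A B C♯ D♯; C♯ is degree 6, and the triad built there (C♯-E-G♯) is minor, so it is vi.
The scale of A major is A B C♯ D E F♯ G♯; C♯ is degree 3, and the triad built there (C♯-E-G♯) is minor, so it is iii.

vi in E major; iii in A major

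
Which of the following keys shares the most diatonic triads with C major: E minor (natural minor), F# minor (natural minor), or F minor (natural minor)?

E minor

Triads of C major: C (I), Dm (ii), Em (iii), F (IV), G (V), Am (vi), Bdim (vii°).
E minor (natural minor) shares 4: C, Em, G, Am.
F# minor (natural minor) shares 0: none.
F minor (natural minor) shares 0: none.
The most common triads (4) are shared with E minor.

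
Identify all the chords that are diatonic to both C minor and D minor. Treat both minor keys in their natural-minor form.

Triads in C minor (natural minor): Cm (i), Ddim (ii°), Eb (III), Fm (iv), Gm (v), Ab (VI), Bb (VII).
Triads in D minor (natural minor): Dm (i), Edim (ii°), F (III), Gm (iv), Am (v), Bb (VI), C (VII).
Shared triads with their functions: Gm (v in C minor, iv in D minor); Bb (VII in C minor, VI in D minor).

Gm, Bb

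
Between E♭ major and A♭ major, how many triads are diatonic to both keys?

Diatonic triads of E♭ major: E♭ (I), Fm (ii), Gm (iii), A♭ (IV), B♭ (V), Cm (vi), Ddim (vii°).
Diatonic triads of A♭ major: A♭ (I), B♭m (ii), Cm (iii), D♭ (IV), E♭ (V), Fm (vi), Gdim (vii°).
Matching root and quality in both lists: E♭, Fm, A♭, Cm.
That gives 4 common triads.

4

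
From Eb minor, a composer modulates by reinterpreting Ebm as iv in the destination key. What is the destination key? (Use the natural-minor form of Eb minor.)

Bb minor

The numeral iv denotes a minor triad on scale degree 4. With Eb on degree 4, the tonic of the new key is Bb.
Degree 4 carries a minor triad in minor keys, so the destination is Bb minor.
Check: the diatonic triads of Bb minor (natural minor) are Bbm (i), Cdim (ii°), Db (III), Ebm (iv), Fm (v), Gb (VI), Ab (VII) — Ebm is indeed iv.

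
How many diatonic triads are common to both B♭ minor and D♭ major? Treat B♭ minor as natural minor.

Diatonic triads of B♭ minor (natural minor): B♭m (i), Cdim (ii°), D♭ (III), E♭m (iv), Fm (v), G♭ (VI), A♭ (VII).
Diatonic triads of D♭ major: D♭ (I), E♭m (ii), Fm (iii), G♭ (IV), A♭ (V), B♭m (vi), Cdim (vii°).
Matching root and quality in both lists: B♭m, Cdim, D♭, E♭m, Fm, G♭, A♭.
That gives 7 common triads.

7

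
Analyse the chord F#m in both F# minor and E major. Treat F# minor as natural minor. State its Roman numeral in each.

The scale of F# minor (natural minor) is F# G# A B C# D E; F# is degree 1, and the triad built there (F#-A-C#) is minor, so it is i.
The scale of E major is E F# G# A B C# D#; F# is degree 2, and the triad built there (F#-A-C#) is minor, so it is ii.

i in F# minor; ii in E major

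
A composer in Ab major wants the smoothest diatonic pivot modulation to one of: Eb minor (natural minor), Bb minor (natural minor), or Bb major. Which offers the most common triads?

Bb minor

Triads of Ab major: Ab major (I), Bb minor (ii), C minor (iii), Db major (IV), Eb major (V), F minor (vi), G diminished (vii°).
Eb minor (natural minor) shares 2: Bbm, Db.
Bb minor (natural minor) shares 4: Ab, Bbm, Db, Fm.
Bb major shares 2: Cm, Eb.
The most common triads (4) are shared with Bb minor.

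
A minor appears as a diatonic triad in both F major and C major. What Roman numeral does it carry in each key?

The scale of F major is F G A Bb C D E; A is degree 3, and the triad built there (A-C-E) is minor, so it is iii.
The scale of C major is C D E F G A B; A is degree 6, and the triad built there (A-C-E) is minor, so it is vi.

iii in F major; vi in C major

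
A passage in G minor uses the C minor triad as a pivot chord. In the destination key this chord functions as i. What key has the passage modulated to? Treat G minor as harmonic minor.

The numeral i denotes a minor triad on scale degree 1. With C on degree 1, the tonic of the new key is C.
Degree 1 carries a minor triad in minor keys, so the destination is C minor.
Check: the diatonic triads of C minor (natural minor) are Cm (i), Ddim (ii°), E♭ (III), Fm (iv), Gm (v), A♭ (VI), B♭ (VII) — C minor is indeed i.

C minor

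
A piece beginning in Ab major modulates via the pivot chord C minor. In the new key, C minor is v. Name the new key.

F minor

The numeral v denotes a minor triad on scale degree 5. With C on degree 5, the tonic of the new key is F.
Degree 5 carries a minor triad in natural-minor keys, so the destination is F minor.
Check: the diatonic triads of F minor (natural minor) are Fm (i), Gdim (ii°), Ab (III), Bbm (iv), Cm (v), Db (VI), Eb (VII) — C minor is indeed v.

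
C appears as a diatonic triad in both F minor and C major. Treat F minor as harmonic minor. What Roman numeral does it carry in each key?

The scale of F minor (harmonic minor) is F G A♭ B♭ C D♭ E; C is degree 5, and the triad built there (C-E-G) is major, so it is V.
The scale of C major is C D E F G A B; C is degree 1, and the triad built there (C-E-G) is major, so it is I.

V in F minor; I in C major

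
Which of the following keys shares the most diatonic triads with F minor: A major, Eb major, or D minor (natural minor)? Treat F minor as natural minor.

Triads of F minor (natural minor): Fm (i), Gdim (ii°), Ab (III), Bbm (iv), Cm (v), Db (VI), Eb (VII).
A major shares 0: none.
Eb major shares 4: Fm, Ab, Cm, Eb.
D minor (natural minor) shares 0: none.
The most common triads (4) are shared with Eb major.

Eb major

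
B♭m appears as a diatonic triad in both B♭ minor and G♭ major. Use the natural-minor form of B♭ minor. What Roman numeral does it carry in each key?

i in B♭ minor; iii in G♭ major

The scale of B♭ minor (natural minor) is B♭ C D♭ E♭ F G♭ A♭; B♭ is degree 1, and the triad built there (B♭-D♭-F) is minor, so it is i.
The scale of G♭ major is G♭ A♭ B♭ C♭ D♭ E♭ F; B♭ is degree 3, and the triad built there (B♭-D♭-F) is minor, so it is iii.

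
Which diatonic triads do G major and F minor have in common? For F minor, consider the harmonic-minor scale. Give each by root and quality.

Triads in G major: G (I), Am (ii), Bm (iii), C (IV), D (V), Em (vi), F♯dim (vii°).
Triads in F minor (harmonic minor): Fm (i), Gdim (ii°), A♭aug (III+), B♭m (iv), C (V), D♭ (VI), Edim (vii°).
Shared triads with their functions: C (IV in G major, V in F minor).

C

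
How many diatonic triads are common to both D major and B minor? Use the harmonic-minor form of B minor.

Diatonic triads of D major: D (I), Em (ii), F#m (iii), G (IV), A (V), Bm (vi), C#dim (vii°).
Diatonic triads of B minor (harmonic minor): Bm (i), C#dim (ii°), Daug (III+), Em (iv), F# (V), G (VI), A#dim (vii°).
Matching root and quality in both lists: Em, G, Bm, C#dim.
That gives 4 common triads.

4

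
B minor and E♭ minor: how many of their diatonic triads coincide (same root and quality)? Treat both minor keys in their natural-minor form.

Diatonic triads of B minor (natural minor): B minor (i), C♯ diminished (ii°), D major (III), E minor (iv), F♯ minor (v), G major (VI), A major (VII).
Diatonic triads of E♭ minor (natural minor): E♭ minor (i), F diminished (ii°), G♭ major (III), A♭ minor (iv), B♭ minor (v), C♭ major (VI), D♭ major (VII).
No triad has the same root and quality in both keys.

0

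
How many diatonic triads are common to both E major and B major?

4

Diatonic triads of E major: E (I), F♯m (ii), G♯m (iii), A (IV), B (V), C♯m (vi), D♯dim (vii°).
Diatonic triads of B major: B (I), C♯m (ii), D♯m (iii), E (IV), F♯ (V), G♯m (vi), A♯dim (vii°).
Matching root and quality in both lists: E, G♯m, B, C♯m.
That gives 4 common triads.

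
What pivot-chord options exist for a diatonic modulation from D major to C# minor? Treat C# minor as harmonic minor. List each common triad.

Triads in D major: D (I), Em (ii), F#m (iii), G (IV), A (V), Bm (vi), C#dim (vii°).
Triads in C# minor (harmonic minor): C#m (i), D#dim (ii°), Eaug (III+), F#m (iv), G# (V), A (VI), B#dim (vii°).
Shared triads with their functions: F#m (iii in D major, iv in C# minor); A (V in D major, VI in C# minor).

F#m, A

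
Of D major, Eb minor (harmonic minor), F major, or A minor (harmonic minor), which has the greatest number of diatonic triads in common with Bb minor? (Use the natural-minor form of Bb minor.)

Triads of Bb minor (natural minor): Bb minor (i), C diminished (ii°), Db major (III), Eb minor (iv), F minor (v), Gb major (VI), Ab major (VII).
D major shares 0: none.
Eb minor (harmonic minor) shares 1: Ebm.
F major shares 0: none.
A minor (harmonic minor) shares 0: none.
The most common triads (1) are shared with Eb minor.

Eb minor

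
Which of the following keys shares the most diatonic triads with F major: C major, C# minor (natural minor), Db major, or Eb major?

Triads of F major: F major (I), G minor (ii), A minor (iii), Bb major (IV), C major (V), D minor (vi), E diminished (vii°).
C major shares 4: F, Am, C, Dm.
C# minor (natural minor) shares 0: none.
Db major shares 0: none.
Eb major shares 2: Gm, Bb.
The most common triads (4) are shared with C major.

C major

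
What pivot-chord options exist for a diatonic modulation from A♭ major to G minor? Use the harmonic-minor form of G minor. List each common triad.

Triads in A♭ major: A♭ (I), B♭m (ii), Cm (iii), D♭ (IV), E♭ (V), Fm (vi), Gdim (vii°).
Triads in G minor (harmonic minor): Gm (i), Adim (ii°), B♭aug (III+), Cm (iv), D (V), E♭ (VI), F♯dim (vii°).
Shared triads with their functions: Cm (iii in A♭ major, iv in G minor); E♭ (V in A♭ major, VI in G minor).

Cm, E♭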